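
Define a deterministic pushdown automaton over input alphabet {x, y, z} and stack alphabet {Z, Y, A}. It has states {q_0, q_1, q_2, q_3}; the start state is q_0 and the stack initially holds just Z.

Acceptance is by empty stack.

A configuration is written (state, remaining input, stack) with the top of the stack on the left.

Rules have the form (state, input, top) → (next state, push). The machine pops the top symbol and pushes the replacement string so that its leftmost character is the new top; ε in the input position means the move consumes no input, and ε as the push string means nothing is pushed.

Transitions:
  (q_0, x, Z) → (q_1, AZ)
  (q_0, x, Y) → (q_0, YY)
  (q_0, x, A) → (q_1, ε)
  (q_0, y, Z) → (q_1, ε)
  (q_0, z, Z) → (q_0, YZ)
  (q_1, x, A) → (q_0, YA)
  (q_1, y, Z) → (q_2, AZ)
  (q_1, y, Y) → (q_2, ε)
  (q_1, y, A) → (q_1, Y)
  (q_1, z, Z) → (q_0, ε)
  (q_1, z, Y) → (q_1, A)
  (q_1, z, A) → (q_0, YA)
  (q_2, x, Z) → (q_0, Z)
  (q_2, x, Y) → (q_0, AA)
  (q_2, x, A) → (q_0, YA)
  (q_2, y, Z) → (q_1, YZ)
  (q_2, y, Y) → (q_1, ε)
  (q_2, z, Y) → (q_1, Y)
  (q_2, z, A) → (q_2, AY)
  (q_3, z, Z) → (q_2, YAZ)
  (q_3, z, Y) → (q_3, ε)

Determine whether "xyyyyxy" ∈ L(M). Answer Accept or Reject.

(q_0, xyyyyxy, Z)
  read x, top Z: go to q_1, push AZ → (q_1, yyyyxy, AZ)
  read y, top A: go to q_1, push Y → (q_1, yyyxy, YZ)
  read y, top Y: go to q_2, push ε → (q_2, yyxy, Z)
  read y, top Z: go to q_1, push YZ → (q_1, yxy, YZ)
  read y, top Y: go to q_2, push ε → (q_2, xy, Z)
  read x, top Z: go to q_0, push Z → (q_0, y, Z)
  read y, top Z: go to q_1, push ε → (q_1, ε, ε)
All input consumed and the stack is empty.

Accept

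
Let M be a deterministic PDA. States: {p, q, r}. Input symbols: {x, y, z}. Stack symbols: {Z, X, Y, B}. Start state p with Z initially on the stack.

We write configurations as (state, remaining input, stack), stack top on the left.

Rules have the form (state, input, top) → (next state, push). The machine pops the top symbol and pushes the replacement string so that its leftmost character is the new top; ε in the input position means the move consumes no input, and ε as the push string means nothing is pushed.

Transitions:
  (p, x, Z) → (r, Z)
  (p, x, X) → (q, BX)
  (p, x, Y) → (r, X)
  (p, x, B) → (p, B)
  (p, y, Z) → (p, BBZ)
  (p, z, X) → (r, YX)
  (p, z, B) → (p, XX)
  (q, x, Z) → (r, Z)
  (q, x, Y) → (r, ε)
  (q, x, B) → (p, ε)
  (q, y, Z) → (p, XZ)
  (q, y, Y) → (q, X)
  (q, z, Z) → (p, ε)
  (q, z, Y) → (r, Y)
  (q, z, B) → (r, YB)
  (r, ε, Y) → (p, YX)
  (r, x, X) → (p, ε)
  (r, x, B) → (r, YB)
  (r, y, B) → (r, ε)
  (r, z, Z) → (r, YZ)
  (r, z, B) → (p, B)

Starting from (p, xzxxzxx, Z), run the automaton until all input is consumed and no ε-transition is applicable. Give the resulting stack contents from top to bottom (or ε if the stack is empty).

(p, xzxxzxx, Z)
  read x, top Z: go to r, push Z → (r, zxxzxx, Z)
  read z, top Z: go to r, push YZ → (r, xxzxx, YZ)
  ε-move, top Y: go to p, push YX → (p, xxzxx, YXZ)
  read x, top Y: go to r, push X → (r, xzxx, XXZ)
  read x, top X: go to p, push ε → (p, zxx, XZ)
  read z, top X: go to r, push YX → (r, xx, YXZ)
  ε-move, top Y: go to p, push YX → (p, xx, YXXZ)
  read x, top Y: go to r, push X → (r, x, XXXZ)
  read x, top X: go to p, push ε → (p, ε, XXZ)
All input consumed in state p with stack XXZ.

XXZ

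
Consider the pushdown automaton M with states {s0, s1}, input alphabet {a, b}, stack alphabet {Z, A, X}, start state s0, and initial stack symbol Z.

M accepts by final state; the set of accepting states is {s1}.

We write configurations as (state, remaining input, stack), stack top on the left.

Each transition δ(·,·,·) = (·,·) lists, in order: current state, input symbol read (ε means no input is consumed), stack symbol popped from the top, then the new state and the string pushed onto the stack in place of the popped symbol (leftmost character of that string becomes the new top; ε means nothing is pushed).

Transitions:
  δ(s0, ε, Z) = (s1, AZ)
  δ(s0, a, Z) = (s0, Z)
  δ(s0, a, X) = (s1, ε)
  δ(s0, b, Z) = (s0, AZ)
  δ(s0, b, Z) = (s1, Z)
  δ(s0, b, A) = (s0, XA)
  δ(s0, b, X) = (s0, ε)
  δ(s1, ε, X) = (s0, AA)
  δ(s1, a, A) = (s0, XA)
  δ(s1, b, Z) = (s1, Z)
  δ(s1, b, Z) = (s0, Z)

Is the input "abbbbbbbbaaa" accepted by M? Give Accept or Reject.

Accept

One accepting computation: (s0, abbbbbbbbaaa, Z) ⊢ (s0, bbbbbbbbaaa, Z) ⊢ (s0, bbbbbbbaaa, AZ) ⊢ (s0, bbbbbbaaa, XAZ) ⊢ (s0, bbbbbaaa, AZ) ⊢ (s0, bbbbaaa, XAZ) ⊢ (s0, bbbaaa, AZ) ⊢ (s0, bbaaa, XAZ) ⊢ (s0, baaa, AZ) ⊢ (s0, aaa, XAZ) ⊢ (s1, aa, AZ) ⊢ (s0, a, XAZ) ⊢ (s1, ε, AZ)
All input consumed and state s1 ∈ F.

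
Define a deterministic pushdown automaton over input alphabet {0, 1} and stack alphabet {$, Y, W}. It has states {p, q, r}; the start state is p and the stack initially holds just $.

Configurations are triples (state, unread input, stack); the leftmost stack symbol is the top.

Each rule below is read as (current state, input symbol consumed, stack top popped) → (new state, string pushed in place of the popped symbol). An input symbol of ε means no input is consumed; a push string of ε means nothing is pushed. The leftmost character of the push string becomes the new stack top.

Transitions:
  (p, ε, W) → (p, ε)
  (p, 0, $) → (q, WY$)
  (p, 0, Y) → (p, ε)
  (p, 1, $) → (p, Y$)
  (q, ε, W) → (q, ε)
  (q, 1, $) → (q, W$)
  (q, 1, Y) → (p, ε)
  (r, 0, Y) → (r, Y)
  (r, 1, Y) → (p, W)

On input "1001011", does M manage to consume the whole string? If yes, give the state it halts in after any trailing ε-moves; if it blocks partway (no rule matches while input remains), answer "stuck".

(p, 1001011, $)
  read 1, top $: go to p, push Y$ → (p, 001011, Y$)
  read 0, top Y: go to p, push ε → (p, 01011, $)
  read 0, top $: go to q, push WY$ → (q, 1011, WY$)
  ε-move, top W: go to q, push ε → (q, 1011, Y$)
  read 1, top Y: go to p, push ε → (p, 011, $)
  read 0, top $: go to q, push WY$ → (q, 11, WY$)
  ε-move, top W: go to q, push ε → (q, 11, Y$)
  read 1, top Y: go to p, push ε → (p, 1, $)
  read 1, top $: go to p, push Y$ → (p, ε, Y$)
All input consumed; M is in state p.

p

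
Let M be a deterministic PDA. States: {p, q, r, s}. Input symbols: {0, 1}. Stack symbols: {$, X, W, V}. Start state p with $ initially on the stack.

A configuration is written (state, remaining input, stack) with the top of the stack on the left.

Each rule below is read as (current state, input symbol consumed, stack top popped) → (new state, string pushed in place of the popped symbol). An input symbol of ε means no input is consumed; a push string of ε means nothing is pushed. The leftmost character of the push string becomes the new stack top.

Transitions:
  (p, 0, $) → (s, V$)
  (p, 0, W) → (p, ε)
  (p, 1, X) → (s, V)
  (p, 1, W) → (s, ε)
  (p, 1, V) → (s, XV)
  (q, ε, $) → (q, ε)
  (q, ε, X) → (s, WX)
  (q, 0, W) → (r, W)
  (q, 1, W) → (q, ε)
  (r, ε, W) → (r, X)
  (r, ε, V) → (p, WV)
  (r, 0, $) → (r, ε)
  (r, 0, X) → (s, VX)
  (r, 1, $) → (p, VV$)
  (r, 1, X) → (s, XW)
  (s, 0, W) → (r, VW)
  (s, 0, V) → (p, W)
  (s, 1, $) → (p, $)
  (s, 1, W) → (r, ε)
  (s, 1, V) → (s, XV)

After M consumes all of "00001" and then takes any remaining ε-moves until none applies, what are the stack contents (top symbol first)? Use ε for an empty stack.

(p, 00001, $)
  read 0, top $: go to s, push V$ → (s, 0001, V$)
  read 0, top V: go to p, push W → (p, 001, W$)
  read 0, top W: go to p, push ε → (p, 01, $)
  read 0, top $: go to s, push V$ → (s, 1, V$)
  read 1, top V: go to s, push XV → (s, ε, XV$)
All input consumed in state s with stack XV$.

XV$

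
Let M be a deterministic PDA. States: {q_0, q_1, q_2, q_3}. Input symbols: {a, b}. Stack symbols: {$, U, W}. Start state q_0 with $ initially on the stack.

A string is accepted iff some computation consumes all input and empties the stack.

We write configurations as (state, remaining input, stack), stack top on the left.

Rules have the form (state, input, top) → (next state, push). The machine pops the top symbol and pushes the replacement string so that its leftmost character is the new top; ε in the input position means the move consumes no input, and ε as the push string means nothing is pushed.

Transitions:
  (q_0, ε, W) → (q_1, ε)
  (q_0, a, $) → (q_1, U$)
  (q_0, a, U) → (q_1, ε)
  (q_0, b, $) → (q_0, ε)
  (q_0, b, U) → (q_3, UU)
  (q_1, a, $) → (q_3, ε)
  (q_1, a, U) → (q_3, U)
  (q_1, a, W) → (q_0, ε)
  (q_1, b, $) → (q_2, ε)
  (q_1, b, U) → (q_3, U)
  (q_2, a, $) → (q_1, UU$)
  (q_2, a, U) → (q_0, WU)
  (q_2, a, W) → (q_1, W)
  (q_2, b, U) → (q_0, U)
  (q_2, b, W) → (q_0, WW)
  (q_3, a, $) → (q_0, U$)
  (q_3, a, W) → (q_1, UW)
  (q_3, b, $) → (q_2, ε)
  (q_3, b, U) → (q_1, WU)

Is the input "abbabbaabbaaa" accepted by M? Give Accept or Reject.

Accept

(q_0, abbabbaabbaaa, $)
  read a, top $: go to q_1, push U$ → (q_1, bbabbaabbaaa, U$)
  read b, top U: go to q_3, push U → (q_3, babbaabbaaa, U$)
  read b, top U: go to q_1, push WU → (q_1, abbaabbaaa, WU$)
  read a, top W: go to q_0, push ε → (q_0, bbaabbaaa, U$)
  read b, top U: go to q_3, push UU → (q_3, baabbaaa, UU$)
  read b, top U: go to q_1, push WU → (q_1, aabbaaa, WUU$)
  read a, top W: go to q_0, push ε → (q_0, abbaaa, UU$)
  read a, top U: go to q_1, push ε → (q_1, bbaaa, U$)
  read b, top U: go to q_3, push U → (q_3, baaa, U$)
  read b, top U: go to q_1, push WU → (q_1, aaa, WU$)
  read a, top W: go to q_0, push ε → (q_0, aa, U$)
  read a, top U: go to q_1, push ε → (q_1, a, $)
  read a, top $: go to q_3, push ε → (q_3, ε, ε)
All input consumed and the stack is empty.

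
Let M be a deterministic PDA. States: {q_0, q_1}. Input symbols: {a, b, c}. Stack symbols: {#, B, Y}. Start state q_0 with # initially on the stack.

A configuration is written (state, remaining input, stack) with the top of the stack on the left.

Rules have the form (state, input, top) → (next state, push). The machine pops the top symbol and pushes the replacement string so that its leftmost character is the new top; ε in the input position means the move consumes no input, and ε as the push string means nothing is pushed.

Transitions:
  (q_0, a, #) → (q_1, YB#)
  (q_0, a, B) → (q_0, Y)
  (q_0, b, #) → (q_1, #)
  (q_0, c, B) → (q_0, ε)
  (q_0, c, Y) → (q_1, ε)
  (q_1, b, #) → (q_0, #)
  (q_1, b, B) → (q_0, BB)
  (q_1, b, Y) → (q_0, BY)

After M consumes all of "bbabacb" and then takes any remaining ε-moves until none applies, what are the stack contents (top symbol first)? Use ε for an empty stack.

BYB#

(q_0, bbabacb, #)
  read b, top #: go to q_1, push # → (q_1, babacb, #)
  read b, top #: go to q_0, push # → (q_0, abacb, #)
  read a, top #: go to q_1, push YB# → (q_1, bacb, YB#)
  read b, top Y: go to q_0, push BY → (q_0, acb, BYB#)
  read a, top B: go to q_0, push Y → (q_0, cb, YYB#)
  read c, top Y: go to q_1, push ε → (q_1, b, YB#)
  read b, top Y: go to q_0, push BY → (q_0, ε, BYB#)
All input consumed in state q_0 with stack BYB#.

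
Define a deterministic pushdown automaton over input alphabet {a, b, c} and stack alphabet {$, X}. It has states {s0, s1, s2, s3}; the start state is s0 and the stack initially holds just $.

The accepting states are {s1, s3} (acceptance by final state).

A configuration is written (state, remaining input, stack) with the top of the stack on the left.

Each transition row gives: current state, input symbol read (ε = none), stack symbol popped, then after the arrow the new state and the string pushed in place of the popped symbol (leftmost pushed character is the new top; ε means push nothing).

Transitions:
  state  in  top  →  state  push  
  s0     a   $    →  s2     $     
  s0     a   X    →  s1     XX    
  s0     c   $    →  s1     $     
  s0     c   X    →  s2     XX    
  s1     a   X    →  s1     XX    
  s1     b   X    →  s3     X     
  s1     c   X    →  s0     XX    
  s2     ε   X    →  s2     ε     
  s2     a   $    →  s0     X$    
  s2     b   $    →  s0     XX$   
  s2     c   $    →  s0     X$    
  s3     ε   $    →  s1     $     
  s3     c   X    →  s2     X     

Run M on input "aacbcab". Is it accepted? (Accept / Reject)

Reject

(s0, aacbcab, $)
  read a, top $: go to s2, push $ → (s2, acbcab, $)
  read a, top $: go to s0, push X$ → (s0, cbcab, X$)
  read c, top X: go to s2, push XX → (s2, bcab, XX$)
  ε-move, top X: go to s2, push ε → (s2, bcab, X$)
  ε-move, top X: go to s2, push ε → (s2, bcab, $)
  read b, top $: go to s0, push XX$ → (s0, cab, XX$)
  read c, top X: go to s2, push XX → (s2, ab, XXX$)
  ε-move, top X: go to s2, push ε → (s2, ab, XX$)
  ε-move, top X: go to s2, push ε → (s2, ab, X$)
  ε-move, top X: go to s2, push ε → (s2, ab, $)
  read a, top $: go to s0, push X$ → (s0, b, X$)
No transition applies at (s0, b, X$); input not fully consumed.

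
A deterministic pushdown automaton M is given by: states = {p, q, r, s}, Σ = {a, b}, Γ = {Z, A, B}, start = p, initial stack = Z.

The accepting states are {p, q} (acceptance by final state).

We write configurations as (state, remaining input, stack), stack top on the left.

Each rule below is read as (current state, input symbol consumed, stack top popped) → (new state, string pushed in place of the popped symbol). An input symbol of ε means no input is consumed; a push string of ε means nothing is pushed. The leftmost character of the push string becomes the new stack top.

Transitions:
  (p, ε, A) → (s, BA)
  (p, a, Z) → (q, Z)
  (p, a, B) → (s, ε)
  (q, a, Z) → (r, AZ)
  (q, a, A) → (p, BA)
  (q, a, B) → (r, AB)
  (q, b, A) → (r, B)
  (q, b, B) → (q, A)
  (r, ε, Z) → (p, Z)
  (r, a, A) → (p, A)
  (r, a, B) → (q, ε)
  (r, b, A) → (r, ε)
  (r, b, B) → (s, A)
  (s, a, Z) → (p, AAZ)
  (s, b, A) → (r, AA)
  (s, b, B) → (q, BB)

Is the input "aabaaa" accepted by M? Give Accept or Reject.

Accept

(p, aabaaa, Z) ⊢ (q, abaaa, Z) ⊢ (r, baaa, AZ) ⊢ (r, aaa, Z) ⊢ (p, aaa, Z) ⊢ (q, aa, Z) ⊢ (r, a, AZ) ⊢ (p, ε, AZ)
All input consumed; state p ∈ F.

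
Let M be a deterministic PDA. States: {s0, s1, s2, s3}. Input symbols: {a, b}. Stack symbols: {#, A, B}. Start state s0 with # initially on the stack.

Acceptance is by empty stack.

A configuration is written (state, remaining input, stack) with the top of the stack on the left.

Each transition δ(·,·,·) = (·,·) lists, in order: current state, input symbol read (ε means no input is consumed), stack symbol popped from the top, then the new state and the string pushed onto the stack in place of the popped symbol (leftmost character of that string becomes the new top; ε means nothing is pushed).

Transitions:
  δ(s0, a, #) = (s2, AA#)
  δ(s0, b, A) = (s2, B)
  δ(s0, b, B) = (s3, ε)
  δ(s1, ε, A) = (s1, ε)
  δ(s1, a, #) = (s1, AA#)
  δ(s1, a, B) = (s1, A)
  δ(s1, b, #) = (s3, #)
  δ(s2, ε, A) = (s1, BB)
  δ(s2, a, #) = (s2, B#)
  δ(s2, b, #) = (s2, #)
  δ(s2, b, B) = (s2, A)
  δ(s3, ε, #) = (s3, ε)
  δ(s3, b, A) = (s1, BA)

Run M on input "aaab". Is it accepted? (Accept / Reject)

Accept

(s0, aaab, #) ⊢ (s2, aab, AA#) ⊢ (s1, aab, BBA#) ⊢ (s1, ab, ABA#) ⊢ (s1, ab, BA#) ⊢ (s1, b, AA#) ⊢ (s1, b, A#) ⊢ (s1, b, #) ⊢ (s3, ε, #) ⊢ (s3, ε, ε)
All input consumed and the stack is empty.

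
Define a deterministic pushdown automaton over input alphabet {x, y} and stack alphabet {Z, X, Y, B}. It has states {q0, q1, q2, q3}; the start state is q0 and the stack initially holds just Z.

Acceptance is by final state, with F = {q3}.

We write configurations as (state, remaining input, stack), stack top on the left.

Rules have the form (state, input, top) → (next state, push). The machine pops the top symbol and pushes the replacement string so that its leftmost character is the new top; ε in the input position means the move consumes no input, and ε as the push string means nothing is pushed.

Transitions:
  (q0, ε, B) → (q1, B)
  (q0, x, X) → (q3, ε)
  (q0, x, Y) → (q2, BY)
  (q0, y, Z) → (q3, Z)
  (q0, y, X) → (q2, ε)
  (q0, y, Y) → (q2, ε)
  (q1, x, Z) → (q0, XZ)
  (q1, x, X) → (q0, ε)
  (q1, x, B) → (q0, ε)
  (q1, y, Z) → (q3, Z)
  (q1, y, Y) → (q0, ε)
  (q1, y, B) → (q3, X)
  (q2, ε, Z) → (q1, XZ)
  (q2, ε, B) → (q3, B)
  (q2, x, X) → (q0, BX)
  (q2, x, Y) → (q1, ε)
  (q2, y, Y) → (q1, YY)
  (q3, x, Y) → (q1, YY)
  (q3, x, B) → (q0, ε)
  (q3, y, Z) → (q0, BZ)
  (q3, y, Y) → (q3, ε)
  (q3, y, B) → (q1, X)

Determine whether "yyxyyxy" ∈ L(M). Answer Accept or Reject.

(q0, yyxyyxy, Z)
  read y, top Z: go to q3, push Z → (q3, yxyyxy, Z)
  read y, top Z: go to q0, push BZ → (q0, xyyxy, BZ)
  ε-move, top B: go to q1, push B → (q1, xyyxy, BZ)
  read x, top B: go to q0, push ε → (q0, yyxy, Z)
  read y, top Z: go to q3, push Z → (q3, yxy, Z)
  read y, top Z: go to q0, push BZ → (q0, xy, BZ)
  ε-move, top B: go to q1, push B → (q1, xy, BZ)
  read x, top B: go to q0, push ε → (q0, y, Z)
  read y, top Z: go to q3, push Z → (q3, ε, Z)
All input consumed; state q3 ∈ F.

Accept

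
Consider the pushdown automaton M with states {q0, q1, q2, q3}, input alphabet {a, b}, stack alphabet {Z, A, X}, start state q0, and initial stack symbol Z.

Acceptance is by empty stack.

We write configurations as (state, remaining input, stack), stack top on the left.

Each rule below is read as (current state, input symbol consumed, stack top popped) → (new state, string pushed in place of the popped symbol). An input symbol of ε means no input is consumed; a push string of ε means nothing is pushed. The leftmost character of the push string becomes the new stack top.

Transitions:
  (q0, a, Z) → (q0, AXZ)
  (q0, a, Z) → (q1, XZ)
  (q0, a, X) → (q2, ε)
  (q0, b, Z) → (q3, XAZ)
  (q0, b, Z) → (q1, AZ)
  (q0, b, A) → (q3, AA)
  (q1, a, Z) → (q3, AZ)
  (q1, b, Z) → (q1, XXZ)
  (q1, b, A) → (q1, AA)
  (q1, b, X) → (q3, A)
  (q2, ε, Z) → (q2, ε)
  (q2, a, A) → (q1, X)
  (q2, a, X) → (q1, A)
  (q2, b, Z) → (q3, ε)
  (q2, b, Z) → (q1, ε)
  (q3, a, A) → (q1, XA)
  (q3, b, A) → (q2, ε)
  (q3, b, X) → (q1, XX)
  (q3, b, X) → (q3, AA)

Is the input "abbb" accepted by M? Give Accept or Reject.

Accept

One accepting computation: (q0, abbb, Z) ⊢ (q1, bbb, XZ) ⊢ (q3, bb, AZ) ⊢ (q2, b, Z) ⊢ (q3, ε, ε)
All input consumed and the stack is empty.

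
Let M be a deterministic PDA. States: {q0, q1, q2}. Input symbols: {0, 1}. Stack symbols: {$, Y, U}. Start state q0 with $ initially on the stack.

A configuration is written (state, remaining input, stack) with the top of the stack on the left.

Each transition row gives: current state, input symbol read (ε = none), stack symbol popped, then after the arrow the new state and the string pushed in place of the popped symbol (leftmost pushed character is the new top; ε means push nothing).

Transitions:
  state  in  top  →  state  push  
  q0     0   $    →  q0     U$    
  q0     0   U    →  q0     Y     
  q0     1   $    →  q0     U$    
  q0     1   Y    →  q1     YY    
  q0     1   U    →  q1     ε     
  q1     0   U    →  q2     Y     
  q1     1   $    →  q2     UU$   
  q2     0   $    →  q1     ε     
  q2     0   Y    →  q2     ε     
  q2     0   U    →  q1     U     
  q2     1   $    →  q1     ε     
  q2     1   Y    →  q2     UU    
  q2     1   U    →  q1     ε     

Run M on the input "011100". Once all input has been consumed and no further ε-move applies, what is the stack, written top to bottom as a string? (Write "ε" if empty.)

$

(q0, 011100, $)
  read 0, top $: go to q0, push U$ → (q0, 11100, U$)
  read 1, top U: go to q1, push ε → (q1, 1100, $)
  read 1, top $: go to q2, push UU$ → (q2, 100, UU$)
  read 1, top U: go to q1, push ε → (q1, 00, U$)
  read 0, top U: go to q2, push Y → (q2, 0, Y$)
  read 0, top Y: go to q2, push ε → (q2, ε, $)
All input consumed in state q2 with stack $.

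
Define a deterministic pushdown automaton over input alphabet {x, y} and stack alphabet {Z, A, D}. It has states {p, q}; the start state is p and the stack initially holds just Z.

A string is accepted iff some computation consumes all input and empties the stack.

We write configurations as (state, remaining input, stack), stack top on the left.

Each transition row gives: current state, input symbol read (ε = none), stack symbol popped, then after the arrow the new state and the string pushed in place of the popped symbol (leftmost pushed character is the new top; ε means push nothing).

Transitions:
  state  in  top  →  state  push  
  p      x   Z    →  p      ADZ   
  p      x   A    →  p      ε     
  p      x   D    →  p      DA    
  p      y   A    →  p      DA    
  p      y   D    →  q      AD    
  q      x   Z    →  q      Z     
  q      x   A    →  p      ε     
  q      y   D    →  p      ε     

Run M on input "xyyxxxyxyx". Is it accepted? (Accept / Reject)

(p, xyyxxxyxyx, Z) ⊢ (p, yyxxxyxyx, ADZ) ⊢ (p, yxxxyxyx, DADZ) ⊢ (q, xxxyxyx, ADADZ) ⊢ (p, xxyxyx, DADZ) ⊢ (p, xyxyx, DAADZ) ⊢ (p, yxyx, DAAADZ) ⊢ (q, xyx, ADAAADZ) ⊢ (p, yx, DAAADZ) ⊢ (q, x, ADAAADZ) ⊢ (p, ε, DAAADZ)
All input consumed; stack is DAAADZ, not empty, and no further ε-move applies.

Reject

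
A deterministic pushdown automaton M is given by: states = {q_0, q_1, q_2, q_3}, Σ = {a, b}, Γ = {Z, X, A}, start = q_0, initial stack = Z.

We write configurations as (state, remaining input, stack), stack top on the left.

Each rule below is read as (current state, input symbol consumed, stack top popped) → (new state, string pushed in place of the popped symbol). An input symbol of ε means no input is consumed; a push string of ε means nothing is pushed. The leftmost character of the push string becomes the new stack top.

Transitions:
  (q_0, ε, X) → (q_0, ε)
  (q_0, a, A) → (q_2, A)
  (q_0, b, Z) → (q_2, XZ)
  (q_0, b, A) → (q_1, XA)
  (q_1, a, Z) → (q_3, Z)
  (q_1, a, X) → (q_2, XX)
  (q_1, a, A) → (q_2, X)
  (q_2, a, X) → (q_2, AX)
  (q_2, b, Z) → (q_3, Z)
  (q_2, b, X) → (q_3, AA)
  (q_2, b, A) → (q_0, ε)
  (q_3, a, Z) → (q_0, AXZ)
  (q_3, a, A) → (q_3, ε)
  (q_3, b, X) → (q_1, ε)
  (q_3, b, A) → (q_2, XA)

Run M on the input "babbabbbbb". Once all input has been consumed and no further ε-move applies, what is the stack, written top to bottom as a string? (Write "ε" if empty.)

AAAAZ

(q_0, babbabbbbb, Z)
  read b, top Z: go to q_2, push XZ → (q_2, abbabbbbb, XZ)
  read a, top X: go to q_2, push AX → (q_2, bbabbbbb, AXZ)
  read b, top A: go to q_0, push ε → (q_0, babbbbb, XZ)
  ε-move, top X: go to q_0, push ε → (q_0, babbbbb, Z)
  read b, top Z: go to q_2, push XZ → (q_2, abbbbb, XZ)
  read a, top X: go to q_2, push AX → (q_2, bbbbb, AXZ)
  read b, top A: go to q_0, push ε → (q_0, bbbb, XZ)
  ε-move, top X: go to q_0, push ε → (q_0, bbbb, Z)
  read b, top Z: go to q_2, push XZ → (q_2, bbb, XZ)
  read b, top X: go to q_3, push AA → (q_3, bb, AAZ)
  read b, top A: go to q_2, push XA → (q_2, b, XAAZ)
  read b, top X: go to q_3, push AA → (q_3, ε, AAAAZ)
All input consumed in state q_3 with stack AAAAZ.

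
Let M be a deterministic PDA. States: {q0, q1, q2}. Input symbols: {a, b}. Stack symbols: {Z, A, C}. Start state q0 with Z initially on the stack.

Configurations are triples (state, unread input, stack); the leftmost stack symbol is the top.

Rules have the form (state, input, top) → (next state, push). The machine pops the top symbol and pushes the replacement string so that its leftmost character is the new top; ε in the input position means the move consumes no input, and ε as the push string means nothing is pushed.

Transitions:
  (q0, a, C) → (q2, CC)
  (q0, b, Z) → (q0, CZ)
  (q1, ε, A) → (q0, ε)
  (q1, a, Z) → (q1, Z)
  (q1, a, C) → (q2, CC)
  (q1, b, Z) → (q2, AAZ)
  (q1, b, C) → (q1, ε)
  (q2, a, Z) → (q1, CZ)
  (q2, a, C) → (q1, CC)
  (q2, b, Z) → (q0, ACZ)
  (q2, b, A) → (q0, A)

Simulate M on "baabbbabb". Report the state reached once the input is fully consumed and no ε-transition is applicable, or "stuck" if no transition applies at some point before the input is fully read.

(q0, baabbbabb, Z)
  read b, top Z: go to q0, push CZ → (q0, aabbbabb, CZ)
  read a, top C: go to q2, push CC → (q2, abbbabb, CCZ)
  read a, top C: go to q1, push CC → (q1, bbbabb, CCCZ)
  read b, top C: go to q1, push ε → (q1, bbabb, CCZ)
  read b, top C: go to q1, push ε → (q1, babb, CZ)
  read b, top C: go to q1, push ε → (q1, abb, Z)
  read a, top Z: go to q1, push Z → (q1, bb, Z)
  read b, top Z: go to q2, push AAZ → (q2, b, AAZ)
  read b, top A: go to q0, push A → (q0, ε, AAZ)
All input consumed; M is in state q0.

q0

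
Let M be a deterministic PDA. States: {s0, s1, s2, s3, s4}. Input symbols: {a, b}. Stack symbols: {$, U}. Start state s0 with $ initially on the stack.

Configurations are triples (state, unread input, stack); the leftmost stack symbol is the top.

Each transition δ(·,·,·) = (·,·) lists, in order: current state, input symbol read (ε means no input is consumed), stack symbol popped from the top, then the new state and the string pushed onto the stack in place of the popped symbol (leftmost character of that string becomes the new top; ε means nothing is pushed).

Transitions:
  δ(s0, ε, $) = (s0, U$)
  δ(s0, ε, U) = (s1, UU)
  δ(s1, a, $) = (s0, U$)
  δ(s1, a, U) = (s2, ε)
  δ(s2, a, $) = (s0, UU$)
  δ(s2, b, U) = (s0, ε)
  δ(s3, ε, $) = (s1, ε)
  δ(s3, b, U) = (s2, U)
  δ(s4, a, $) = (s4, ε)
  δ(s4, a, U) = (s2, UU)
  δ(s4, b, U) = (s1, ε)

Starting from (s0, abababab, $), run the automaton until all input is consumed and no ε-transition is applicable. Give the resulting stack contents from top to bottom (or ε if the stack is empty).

(s0, abababab, $)
  ε-move, top $: go to s0, push U$ → (s0, abababab, U$)
  ε-move, top U: go to s1, push UU → (s1, abababab, UU$)
  read a, top U: go to s2, push ε → (s2, bababab, U$)
  read b, top U: go to s0, push ε → (s0, ababab, $)
  ε-move, top $: go to s0, push U$ → (s0, ababab, U$)
  ε-move, top U: go to s1, push UU → (s1, ababab, UU$)
  read a, top U: go to s2, push ε → (s2, babab, U$)
  read b, top U: go to s0, push ε → (s0, abab, $)
  ε-move, top $: go to s0, push U$ → (s0, abab, U$)
  ε-move, top U: go to s1, push UU → (s1, abab, UU$)
  read a, top U: go to s2, push ε → (s2, bab, U$)
  read b, top U: go to s0, push ε → (s0, ab, $)
  ε-move, top $: go to s0, push U$ → (s0, ab, U$)
  ε-move, top U: go to s1, push UU → (s1, ab, UU$)
  read a, top U: go to s2, push ε → (s2, b, U$)
  read b, top U: go to s0, push ε → (s0, ε, $)
  ε-move, top $: go to s0, push U$ → (s0, ε, U$)
  ε-move, top U: go to s1, push UU → (s1, ε, UU$)
All input consumed in state s1 with stack UU$.

UU$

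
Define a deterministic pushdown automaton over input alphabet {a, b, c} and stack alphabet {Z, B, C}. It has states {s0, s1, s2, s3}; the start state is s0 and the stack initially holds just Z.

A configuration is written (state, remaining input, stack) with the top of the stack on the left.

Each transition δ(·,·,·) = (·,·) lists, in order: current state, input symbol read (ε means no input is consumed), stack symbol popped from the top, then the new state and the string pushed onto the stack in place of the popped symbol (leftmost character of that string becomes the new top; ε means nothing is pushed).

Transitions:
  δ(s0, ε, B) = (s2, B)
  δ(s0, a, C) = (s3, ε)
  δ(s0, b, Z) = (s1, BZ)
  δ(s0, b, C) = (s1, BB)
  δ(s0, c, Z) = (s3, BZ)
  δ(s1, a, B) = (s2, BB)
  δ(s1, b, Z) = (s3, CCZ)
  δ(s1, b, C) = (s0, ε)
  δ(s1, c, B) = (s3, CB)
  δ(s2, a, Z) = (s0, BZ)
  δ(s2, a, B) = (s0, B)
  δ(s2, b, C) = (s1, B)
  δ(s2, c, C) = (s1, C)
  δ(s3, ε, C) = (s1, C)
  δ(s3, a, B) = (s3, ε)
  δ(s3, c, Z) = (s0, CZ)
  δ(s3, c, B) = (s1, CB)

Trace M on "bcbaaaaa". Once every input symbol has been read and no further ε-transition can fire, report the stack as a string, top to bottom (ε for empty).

(s0, bcbaaaaa, Z)
  read b, top Z: go to s1, push BZ → (s1, cbaaaaa, BZ)
  read c, top B: go to s3, push CB → (s3, baaaaa, CBZ)
  ε-move, top C: go to s1, push C → (s1, baaaaa, CBZ)
  read b, top C: go to s0, push ε → (s0, aaaaa, BZ)
  ε-move, top B: go to s2, push B → (s2, aaaaa, BZ)
  read a, top B: go to s0, push B → (s0, aaaa, BZ)
  ε-move, top B: go to s2, push B → (s2, aaaa, BZ)
  read a, top B: go to s0, push B → (s0, aaa, BZ)
  ε-move, top B: go to s2, push B → (s2, aaa, BZ)
  read a, top B: go to s0, push B → (s0, aa, BZ)
  ε-move, top B: go to s2, push B → (s2, aa, BZ)
  read a, top B: go to s0, push B → (s0, a, BZ)
  ε-move, top B: go to s2, push B → (s2, a, BZ)
  read a, top B: go to s0, push B → (s0, ε, BZ)
  ε-move, top B: go to s2, push B → (s2, ε, BZ)
All input consumed in state s2 with stack BZ.

BZ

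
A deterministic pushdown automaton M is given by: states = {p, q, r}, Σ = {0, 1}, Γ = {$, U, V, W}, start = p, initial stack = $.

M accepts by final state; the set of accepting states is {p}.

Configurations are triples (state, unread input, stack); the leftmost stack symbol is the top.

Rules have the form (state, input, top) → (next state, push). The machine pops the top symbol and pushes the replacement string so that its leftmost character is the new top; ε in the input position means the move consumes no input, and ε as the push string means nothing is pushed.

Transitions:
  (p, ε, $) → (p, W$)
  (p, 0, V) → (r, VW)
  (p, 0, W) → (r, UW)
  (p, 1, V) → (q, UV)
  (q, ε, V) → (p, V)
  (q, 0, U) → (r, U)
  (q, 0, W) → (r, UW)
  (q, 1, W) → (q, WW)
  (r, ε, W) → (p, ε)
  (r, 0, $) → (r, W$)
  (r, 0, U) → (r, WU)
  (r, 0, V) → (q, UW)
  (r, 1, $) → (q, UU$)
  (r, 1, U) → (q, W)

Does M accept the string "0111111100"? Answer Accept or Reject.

Accept

(p, 0111111100, $)
  ε-move, top $: go to p, push W$ → (p, 0111111100, W$)
  read 0, top W: go to r, push UW → (r, 111111100, UW$)
  read 1, top U: go to q, push W → (q, 11111100, WW$)
  read 1, top W: go to q, push WW → (q, 1111100, WWW$)
  read 1, top W: go to q, push WW → (q, 111100, WWWW$)
  read 1, top W: go to q, push WW → (q, 11100, WWWWW$)
  read 1, top W: go to q, push WW → (q, 1100, WWWWWW$)
  read 1, top W: go to q, push WW → (q, 100, WWWWWWW$)
  read 1, top W: go to q, push WW → (q, 00, WWWWWWWW$)
  read 0, top W: go to r, push UW → (r, 0, UWWWWWWWW$)
  read 0, top U: go to r, push WU → (r, ε, WUWWWWWWWW$)
  ε-move, top W: go to p, push ε → (p, ε, UWWWWWWWW$)
All input consumed; state p ∈ F.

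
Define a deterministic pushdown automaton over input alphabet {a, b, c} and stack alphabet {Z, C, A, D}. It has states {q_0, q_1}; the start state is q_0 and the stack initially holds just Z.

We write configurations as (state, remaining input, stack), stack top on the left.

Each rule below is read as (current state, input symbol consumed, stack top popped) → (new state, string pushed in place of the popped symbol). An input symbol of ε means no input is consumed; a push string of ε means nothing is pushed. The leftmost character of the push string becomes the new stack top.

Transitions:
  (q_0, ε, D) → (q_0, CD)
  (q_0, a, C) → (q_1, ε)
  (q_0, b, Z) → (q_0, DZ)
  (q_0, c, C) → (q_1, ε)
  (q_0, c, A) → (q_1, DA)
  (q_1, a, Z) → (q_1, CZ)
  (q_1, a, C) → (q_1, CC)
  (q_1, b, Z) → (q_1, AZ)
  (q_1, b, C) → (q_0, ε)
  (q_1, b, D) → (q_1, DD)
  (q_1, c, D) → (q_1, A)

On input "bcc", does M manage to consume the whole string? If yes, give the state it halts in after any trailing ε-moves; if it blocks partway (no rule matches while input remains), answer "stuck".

q_1

(q_0, bcc, Z) ⊢ (q_0, cc, DZ) ⊢ (q_0, cc, CDZ) ⊢ (q_1, c, DZ) ⊢ (q_1, ε, AZ)
All input consumed; M is in state q_1.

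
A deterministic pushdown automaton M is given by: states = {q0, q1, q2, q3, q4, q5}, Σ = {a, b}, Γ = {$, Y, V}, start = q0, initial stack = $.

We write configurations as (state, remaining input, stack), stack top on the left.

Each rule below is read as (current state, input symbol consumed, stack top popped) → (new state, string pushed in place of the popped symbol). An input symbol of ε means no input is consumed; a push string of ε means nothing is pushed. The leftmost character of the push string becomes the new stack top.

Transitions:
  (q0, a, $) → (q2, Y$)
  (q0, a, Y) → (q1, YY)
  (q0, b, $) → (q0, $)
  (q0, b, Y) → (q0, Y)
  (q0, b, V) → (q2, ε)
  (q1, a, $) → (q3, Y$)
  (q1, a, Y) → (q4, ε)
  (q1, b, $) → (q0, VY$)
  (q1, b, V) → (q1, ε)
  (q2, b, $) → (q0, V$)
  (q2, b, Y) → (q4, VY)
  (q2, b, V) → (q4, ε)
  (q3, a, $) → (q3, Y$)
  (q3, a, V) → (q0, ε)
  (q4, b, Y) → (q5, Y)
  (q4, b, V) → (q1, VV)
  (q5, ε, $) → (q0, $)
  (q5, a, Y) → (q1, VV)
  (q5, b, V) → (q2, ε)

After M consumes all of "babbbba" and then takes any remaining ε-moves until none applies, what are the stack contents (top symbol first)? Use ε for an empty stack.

(q0, babbbba, $)
  read b, top $: go to q0, push $ → (q0, abbbba, $)
  read a, top $: go to q2, push Y$ → (q2, bbbba, Y$)
  read b, top Y: go to q4, push VY → (q4, bbba, VY$)
  read b, top V: go to q1, push VV → (q1, bba, VVY$)
  read b, top V: go to q1, push ε → (q1, ba, VY$)
  read b, top V: go to q1, push ε → (q1, a, Y$)
  read a, top Y: go to q4, push ε → (q4, ε, $)
All input consumed in state q4 with stack $.

$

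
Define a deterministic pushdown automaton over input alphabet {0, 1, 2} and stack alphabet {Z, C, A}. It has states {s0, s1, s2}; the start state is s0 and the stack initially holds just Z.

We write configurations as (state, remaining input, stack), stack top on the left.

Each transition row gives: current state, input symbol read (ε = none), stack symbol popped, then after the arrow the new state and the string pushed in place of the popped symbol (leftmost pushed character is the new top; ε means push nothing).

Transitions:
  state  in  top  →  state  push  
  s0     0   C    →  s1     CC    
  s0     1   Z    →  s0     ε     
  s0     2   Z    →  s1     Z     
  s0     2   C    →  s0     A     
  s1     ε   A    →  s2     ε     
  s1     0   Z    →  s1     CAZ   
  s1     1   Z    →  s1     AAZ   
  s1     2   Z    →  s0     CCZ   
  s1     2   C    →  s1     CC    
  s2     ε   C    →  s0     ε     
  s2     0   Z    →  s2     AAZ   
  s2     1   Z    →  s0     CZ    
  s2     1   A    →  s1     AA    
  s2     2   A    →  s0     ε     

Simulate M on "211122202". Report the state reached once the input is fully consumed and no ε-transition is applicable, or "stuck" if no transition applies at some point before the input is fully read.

(s0, 211122202, Z)
  read 2, top Z: go to s1, push Z → (s1, 11122202, Z)
  read 1, top Z: go to s1, push AAZ → (s1, 1122202, AAZ)
  ε-move, top A: go to s2, push ε → (s2, 1122202, AZ)
  read 1, top A: go to s1, push AA → (s1, 122202, AAZ)
  ε-move, top A: go to s2, push ε → (s2, 122202, AZ)
  read 1, top A: go to s1, push AA → (s1, 22202, AAZ)
  ε-move, top A: go to s2, push ε → (s2, 22202, AZ)
  read 2, top A: go to s0, push ε → (s0, 2202, Z)
  read 2, top Z: go to s1, push Z → (s1, 202, Z)
  read 2, top Z: go to s0, push CCZ → (s0, 02, CCZ)
  read 0, top C: go to s1, push CC → (s1, 2, CCCZ)
  read 2, top C: go to s1, push CC → (s1, ε, CCCCZ)
All input consumed; M is in state s1.

s1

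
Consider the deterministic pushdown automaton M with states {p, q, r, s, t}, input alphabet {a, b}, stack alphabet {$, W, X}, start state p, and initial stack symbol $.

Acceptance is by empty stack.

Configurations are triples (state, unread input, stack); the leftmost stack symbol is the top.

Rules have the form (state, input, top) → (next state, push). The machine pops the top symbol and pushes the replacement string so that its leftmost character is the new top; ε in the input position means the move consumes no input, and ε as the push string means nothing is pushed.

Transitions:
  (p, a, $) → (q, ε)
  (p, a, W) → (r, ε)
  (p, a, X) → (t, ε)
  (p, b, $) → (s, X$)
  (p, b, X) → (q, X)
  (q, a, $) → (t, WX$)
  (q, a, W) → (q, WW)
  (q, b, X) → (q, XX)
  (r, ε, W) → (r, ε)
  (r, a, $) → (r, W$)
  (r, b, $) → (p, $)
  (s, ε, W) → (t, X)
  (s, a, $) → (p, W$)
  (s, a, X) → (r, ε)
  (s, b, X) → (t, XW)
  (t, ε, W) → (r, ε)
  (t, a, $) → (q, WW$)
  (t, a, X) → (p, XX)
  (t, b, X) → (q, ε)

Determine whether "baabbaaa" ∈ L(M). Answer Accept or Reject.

(p, baabbaaa, $)
  read b, top $: go to s, push X$ → (s, aabbaaa, X$)
  read a, top X: go to r, push ε → (r, abbaaa, $)
  read a, top $: go to r, push W$ → (r, bbaaa, W$)
  ε-move, top W: go to r, push ε → (r, bbaaa, $)
  read b, top $: go to p, push $ → (p, baaa, $)
  read b, top $: go to s, push X$ → (s, aaa, X$)
  read a, top X: go to r, push ε → (r, aa, $)
  read a, top $: go to r, push W$ → (r, a, W$)
  ε-move, top W: go to r, push ε → (r, a, $)
  read a, top $: go to r, push W$ → (r, ε, W$)
  ε-move, top W: go to r, push ε → (r, ε, $)
All input consumed; stack is $, not empty, and no further ε-move applies.

Reject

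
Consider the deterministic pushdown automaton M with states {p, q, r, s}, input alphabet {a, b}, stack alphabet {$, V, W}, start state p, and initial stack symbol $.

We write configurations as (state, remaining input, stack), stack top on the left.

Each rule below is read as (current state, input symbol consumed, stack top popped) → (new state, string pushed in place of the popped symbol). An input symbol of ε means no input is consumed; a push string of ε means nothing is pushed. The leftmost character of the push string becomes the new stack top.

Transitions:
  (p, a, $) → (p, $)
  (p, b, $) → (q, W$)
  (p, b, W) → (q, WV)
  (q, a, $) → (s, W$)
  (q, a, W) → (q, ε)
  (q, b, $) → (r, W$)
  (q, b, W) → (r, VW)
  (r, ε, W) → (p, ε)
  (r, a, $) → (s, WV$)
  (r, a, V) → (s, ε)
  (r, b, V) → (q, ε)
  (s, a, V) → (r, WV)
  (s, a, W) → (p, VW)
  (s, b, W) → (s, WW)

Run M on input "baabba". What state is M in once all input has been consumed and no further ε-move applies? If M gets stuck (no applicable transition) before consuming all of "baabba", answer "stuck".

p

(p, baabba, $)
  read b, top $: go to q, push W$ → (q, aabba, W$)
  read a, top W: go to q, push ε → (q, abba, $)
  read a, top $: go to s, push W$ → (s, bba, W$)
  read b, top W: go to s, push WW → (s, ba, WW$)
  read b, top W: go to s, push WW → (s, a, WWW$)
  read a, top W: go to p, push VW → (p, ε, VWWW$)
All input consumed; M is in state p.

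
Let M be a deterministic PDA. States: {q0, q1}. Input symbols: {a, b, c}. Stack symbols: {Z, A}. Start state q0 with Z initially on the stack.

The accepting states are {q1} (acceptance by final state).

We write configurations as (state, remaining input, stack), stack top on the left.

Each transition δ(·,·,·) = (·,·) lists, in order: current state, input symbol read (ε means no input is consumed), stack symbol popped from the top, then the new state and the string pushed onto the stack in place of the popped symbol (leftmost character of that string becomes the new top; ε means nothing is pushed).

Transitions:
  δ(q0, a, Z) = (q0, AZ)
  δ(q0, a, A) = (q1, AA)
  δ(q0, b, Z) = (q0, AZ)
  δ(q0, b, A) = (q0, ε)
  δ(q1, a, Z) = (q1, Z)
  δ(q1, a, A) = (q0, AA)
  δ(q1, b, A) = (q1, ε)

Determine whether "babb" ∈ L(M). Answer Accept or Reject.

Accept

(q0, babb, Z)
  read b, top Z: go to q0, push AZ → (q0, abb, AZ)
  read a, top A: go to q1, push AA → (q1, bb, AAZ)
  read b, top A: go to q1, push ε → (q1, b, AZ)
  read b, top A: go to q1, push ε → (q1, ε, Z)
All input consumed; state q1 ∈ F.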